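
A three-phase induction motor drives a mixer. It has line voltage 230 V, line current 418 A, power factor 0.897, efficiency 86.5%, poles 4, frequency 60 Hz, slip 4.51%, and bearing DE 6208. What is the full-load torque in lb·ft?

529 lb·ft

P_in = √3·V·I·cosφ = 1.732 × 230 × 418 × 0.897 = 149363 W
P_out = η·P_in = 0.865 × 149363 = 129199 W
n_s = 120×60/4 = 1800 rpm; n = 1800×(1−0.0451) = 1719 rpm
ω = 2π×1719/60 = 180 rad/s
τ = P_out/ω = 129199/180 = 717.8 N·m
In lb·ft: 717.8/1.356 = 529 lb·ft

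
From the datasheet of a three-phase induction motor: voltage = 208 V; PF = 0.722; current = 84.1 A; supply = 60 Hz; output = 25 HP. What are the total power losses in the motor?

3230 W

P_in = √3·V·I·cosφ = 1.732×208×84.1×0.722 = 21875 W
P_out = 25×746 = 18650 W
Losses = P_in − P_out = 21875 − 18650 = 3225 W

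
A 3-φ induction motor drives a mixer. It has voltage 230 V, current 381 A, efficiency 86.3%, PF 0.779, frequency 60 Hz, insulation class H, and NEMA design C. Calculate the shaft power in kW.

102 kW

P_in = √3·V·I·cosφ = 1.732 × 230 × 381 × 0.779 = 118233 W
P_out = η·P_in = 0.863 × 118233 = 102035 W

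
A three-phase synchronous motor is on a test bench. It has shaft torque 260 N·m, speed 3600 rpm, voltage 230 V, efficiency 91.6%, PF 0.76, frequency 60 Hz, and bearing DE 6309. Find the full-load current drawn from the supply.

ω = 2π×3600/60 = 377 rad/s; P_out = τω = 260 × 377 = 98020 W
P_in = P_out / η = 98020 / 0.916 = 107009 W
I_L = P_in / (√3·V_L·cosφ) = 107009 / (1.732 × 230 × 0.76) = 353 A

353 A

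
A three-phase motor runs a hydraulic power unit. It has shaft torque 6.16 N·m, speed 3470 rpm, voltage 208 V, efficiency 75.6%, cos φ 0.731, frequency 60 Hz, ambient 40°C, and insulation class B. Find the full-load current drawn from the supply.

11.2 A

ω = 2π×3470/60 = 363.4 rad/s; P_out = τω = 6.16 × 363.4 = 2239 W
P_in = P_out / η = 2239 / 0.756 = 2962 W
I_L = P_in / (√3·V_L·cosφ) = 2962 / (1.732 × 208 × 0.731) = 11.2 A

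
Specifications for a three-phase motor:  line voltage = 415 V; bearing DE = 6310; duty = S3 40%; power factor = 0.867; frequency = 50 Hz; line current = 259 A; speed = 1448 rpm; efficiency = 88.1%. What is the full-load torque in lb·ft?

P_in = √3·V·I·cosφ = 1.732 × 415 × 259 × 0.867 = 161404 W
P_out = η·P_in = 0.881 × 161404 = 142197 W
n = 1448 rpm
ω = 2π×1448/60 = 151.6 rad/s
τ = P_out/ω = 142197/151.6 = 938 N·m
In lb·ft: 938/1.356 = 692 lb·ft

692 lb·ft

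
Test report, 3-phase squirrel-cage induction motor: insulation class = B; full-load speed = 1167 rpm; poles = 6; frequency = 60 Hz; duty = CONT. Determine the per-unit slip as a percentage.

2.8 %

n_s = 120f/p = 120×60/6 = 1200 rpm
s = (n_s − n)/n_s = (1200 − 1167)/1200 = 0.0275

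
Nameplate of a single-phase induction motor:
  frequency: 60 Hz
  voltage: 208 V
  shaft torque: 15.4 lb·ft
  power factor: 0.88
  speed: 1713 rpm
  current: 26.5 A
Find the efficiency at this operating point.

77.2 %

τ = 15.4 lb·ft × 1.356 = 20.88 N·m
ω = 2π × 1713/60 = 179.4 rad/s; P_out = τω = 20.88 × 179.4 = 3746 W
P_in = V·I·cosφ = 208 × 26.5 × 0.88 = 4851 W
η = P_out / P_in = 3746 / 4851 = 0.772 = 77.2%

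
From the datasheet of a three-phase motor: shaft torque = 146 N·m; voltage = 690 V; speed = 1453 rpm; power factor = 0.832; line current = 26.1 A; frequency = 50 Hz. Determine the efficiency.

ω = 2π × 1453/60 = 152.2 rad/s; P_out = τω = 146 × 152.2 = 22221 W
P_in = √3·V_L·I_L·cosφ = 1.732 × 690 × 26.1 × 0.832 = 25951 W
η = P_out / P_in = 22221 / 25951 = 0.856 = 85.6%

85.6 %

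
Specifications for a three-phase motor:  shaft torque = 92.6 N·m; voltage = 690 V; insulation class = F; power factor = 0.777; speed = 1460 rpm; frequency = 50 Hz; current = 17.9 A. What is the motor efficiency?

ω = 2π × 1460/60 = 152.9 rad/s; P_out = τω = 92.6 × 152.9 = 14159 W
P_in = √3·V_L·I_L·cosφ = 1.732 × 690 × 17.9 × 0.777 = 16622 W
η = P_out / P_in = 14159 / 16622 = 0.852 = 85.2%

85.2 %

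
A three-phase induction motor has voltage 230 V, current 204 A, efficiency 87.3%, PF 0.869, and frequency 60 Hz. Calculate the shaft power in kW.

P_in = √3·V·I·cosφ = 1.732 × 230 × 204 × 0.869 = 70620 W
P_out = η·P_in = 0.873 × 70620 = 61651 W

61.7 kW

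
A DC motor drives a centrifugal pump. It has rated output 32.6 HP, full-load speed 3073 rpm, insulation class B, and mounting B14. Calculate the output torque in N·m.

75.6 N·m

P_out = 32.6 × 746 = 24320 W
ω = 2π × 3073/60 = 321.8 rad/s
τ = P_out/ω = 24320/321.8 = 75.6 N·m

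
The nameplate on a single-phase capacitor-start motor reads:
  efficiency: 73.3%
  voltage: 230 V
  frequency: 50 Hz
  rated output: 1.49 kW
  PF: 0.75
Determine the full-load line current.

11.8 A

P_out = 1.49 kW = 1490 W
P_in = P_out / η = 1490 / 0.733 = 2033 W
I = P_in / (V·cosφ) = 2033 / (230 × 0.75) = 11.8 A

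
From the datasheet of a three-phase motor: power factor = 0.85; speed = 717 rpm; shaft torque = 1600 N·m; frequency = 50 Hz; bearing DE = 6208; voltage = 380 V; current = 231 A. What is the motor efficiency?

ω = 2π × 717/60 = 75.08 rad/s; P_out = τω = 1600 × 75.08 = 120128 W
P_in = √3·V_L·I_L·cosφ = 1.732 × 380 × 231 × 0.85 = 129230 W
η = P_out / P_in = 120128 / 129230 = 0.930 = 93.0%

93.0 %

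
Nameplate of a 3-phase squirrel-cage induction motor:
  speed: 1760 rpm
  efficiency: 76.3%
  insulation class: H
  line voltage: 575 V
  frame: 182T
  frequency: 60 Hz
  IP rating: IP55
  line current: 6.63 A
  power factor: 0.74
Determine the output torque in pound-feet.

P_in = √3·V·I·cosφ = 1.732 × 575 × 6.63 × 0.74 = 4886 W
P_out = η·P_in = 0.763 × 4886 = 3728 W
n = 1760 rpm
ω = 2π×1760/60 = 184.3 rad/s
τ = P_out/ω = 3728/184.3 = 20.23 N·m
In lb·ft: 20.23/1.356 = 14.9 lb·ft

14.9 lb·ft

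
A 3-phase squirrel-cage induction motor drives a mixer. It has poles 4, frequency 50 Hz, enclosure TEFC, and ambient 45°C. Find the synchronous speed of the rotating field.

1500 rpm

n_s = 120f/p = 120×50/4 = 1500 rpm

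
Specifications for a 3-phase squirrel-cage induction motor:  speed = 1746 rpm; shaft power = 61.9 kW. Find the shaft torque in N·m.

ω = 2π × 1746/60 = 182.8 rad/s
τ = P/ω = 61900/182.8 = 339 N·m

339 N·m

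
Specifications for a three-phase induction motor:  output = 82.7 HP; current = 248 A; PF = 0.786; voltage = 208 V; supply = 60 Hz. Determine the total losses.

P_in = √3·V·I·cosφ = 1.732×208×248×0.786 = 70224 W
P_out = 82.7×746 = 61694 W
Losses = P_in − P_out = 70224 − 61694 = 8530 W

8530 W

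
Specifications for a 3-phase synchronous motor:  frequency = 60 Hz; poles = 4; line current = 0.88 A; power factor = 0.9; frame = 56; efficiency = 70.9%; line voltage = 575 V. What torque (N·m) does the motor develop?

2.97 N·m

P_in = √3·V·I·cosφ = 1.732 × 575 × 0.88 × 0.9 = 789 W
P_out = η·P_in = 0.709 × 789 = 559 W
n = n_s = 120×60/4 = 1800 rpm (synchronous)
ω = 2π×1800/60 = 188.5 rad/s
τ = P_out/ω = 559/188.5 = 2.97 N·m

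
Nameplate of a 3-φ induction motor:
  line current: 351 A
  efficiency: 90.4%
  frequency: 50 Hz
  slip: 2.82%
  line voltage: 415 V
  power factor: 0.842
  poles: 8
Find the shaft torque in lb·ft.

P_in = √3·V·I·cosφ = 1.732 × 415 × 351 × 0.842 = 212430 W
P_out = η·P_in = 0.904 × 212430 = 192037 W
n_s = 120×50/8 = 750 rpm; n = 750×(1−0.0282) = 729 rpm
ω = 2π×729/60 = 76.34 rad/s
τ = P_out/ω = 192037/76.34 = 2516 N·m
In lb·ft: 2516/1.356 = 1860 lb·ft

1860 lb·ft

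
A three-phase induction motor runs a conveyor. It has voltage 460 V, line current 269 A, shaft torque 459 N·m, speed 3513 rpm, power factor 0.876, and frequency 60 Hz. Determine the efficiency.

89.9 %

ω = 2π × 3513/60 = 367.9 rad/s; P_out = τω = 459 × 367.9 = 168866 W
P_in = √3·V_L·I_L·cosφ = 1.732 × 460 × 269 × 0.876 = 187742 W
η = P_out / P_in = 168866 / 187742 = 0.899 = 89.9%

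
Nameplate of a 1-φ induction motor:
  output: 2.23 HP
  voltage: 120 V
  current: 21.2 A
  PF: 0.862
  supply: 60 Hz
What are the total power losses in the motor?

529 W

P_in = V·I·cosφ = 120×21.2×0.862 = 2193 W
P_out = 2.23×746 = 1664 W
Losses = P_in − P_out = 2193 − 1664 = 529 W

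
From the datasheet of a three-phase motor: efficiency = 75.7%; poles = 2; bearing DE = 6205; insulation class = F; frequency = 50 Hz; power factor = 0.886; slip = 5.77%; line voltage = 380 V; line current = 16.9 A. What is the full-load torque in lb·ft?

P_in = √3·V·I·cosφ = 1.732 × 380 × 16.9 × 0.886 = 9855 W
P_out = η·P_in = 0.757 × 9855 = 7460 W
n_s = 120×50/2 = 3000 rpm; n = 3000×(1−0.0577) = 2827 rpm
ω = 2π×2827/60 = 296 rad/s
τ = P_out/ω = 7460/296 = 25.2 N·m
In lb·ft: 25.2/1.356 = 18.6 lb·ft

18.6 lb·ft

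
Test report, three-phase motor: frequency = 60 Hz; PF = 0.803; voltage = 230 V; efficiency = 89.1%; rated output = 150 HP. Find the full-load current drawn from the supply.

393 A

P_out = 150 × 746 = 111900 W
P_in = P_out / η = 111900 / 0.891 = 125589 W
I_L = P_in / (√3·V_L·cosφ) = 125589 / (1.732 × 230 × 0.803) = 393 A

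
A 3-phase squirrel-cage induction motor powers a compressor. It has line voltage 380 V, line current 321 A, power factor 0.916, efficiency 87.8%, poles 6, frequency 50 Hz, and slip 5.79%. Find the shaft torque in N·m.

P_in = √3·V·I·cosφ = 1.732 × 380 × 321 × 0.916 = 193523 W
P_out = η·P_in = 0.878 × 193523 = 169913 W
n_s = 120×50/6 = 1000 rpm; n = 1000×(1−0.0579) = 942 rpm
ω = 2π×942/60 = 98.65 rad/s
τ = P_out/ω = 169913/98.65 = 1720 N·m

1720 N·m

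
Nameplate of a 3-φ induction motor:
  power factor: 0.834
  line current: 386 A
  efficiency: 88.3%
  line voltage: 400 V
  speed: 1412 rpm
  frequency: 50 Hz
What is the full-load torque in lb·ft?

P_in = √3·V·I·cosφ = 1.732 × 400 × 386 × 0.834 = 223029 W
P_out = η·P_in = 0.883 × 223029 = 196935 W
n = 1412 rpm
ω = 2π×1412/60 = 147.9 rad/s
τ = P_out/ω = 196935/147.9 = 1332 N·m
In lb·ft: 1332/1.356 = 982 lb·ft

982 lb·ft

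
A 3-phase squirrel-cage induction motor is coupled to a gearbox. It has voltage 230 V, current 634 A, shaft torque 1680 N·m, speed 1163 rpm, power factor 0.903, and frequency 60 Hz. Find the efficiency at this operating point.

ω = 2π × 1163/60 = 121.8 rad/s; P_out = τω = 1680 × 121.8 = 204624 W
P_in = √3·V_L·I_L·cosφ = 1.732 × 230 × 634 × 0.903 = 228062 W
η = P_out / P_in = 204624 / 228062 = 0.897 = 89.7%

89.7 %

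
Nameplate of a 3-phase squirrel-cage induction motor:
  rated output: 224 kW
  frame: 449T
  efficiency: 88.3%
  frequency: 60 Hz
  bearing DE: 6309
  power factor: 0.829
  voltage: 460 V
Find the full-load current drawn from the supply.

384 A

P_out = 224 kW = 224000 W
P_in = P_out / η = 224000 / 0.883 = 253681 W
I_L = P_in / (√3·V_L·cosφ) = 253681 / (1.732 × 460 × 0.829) = 384 A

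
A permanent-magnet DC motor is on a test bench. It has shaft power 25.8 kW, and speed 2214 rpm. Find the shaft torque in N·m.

ω = 2π × 2214/60 = 231.8 rad/s
τ = P/ω = 25800/231.8 = 111 N·m

111 N·m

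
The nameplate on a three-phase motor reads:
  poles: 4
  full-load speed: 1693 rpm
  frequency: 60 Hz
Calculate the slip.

n_s = 120f/p = 120×60/4 = 1800 rpm
s = (n_s − n)/n_s = (1800 − 1693)/1800 = 0.0594

5.94 %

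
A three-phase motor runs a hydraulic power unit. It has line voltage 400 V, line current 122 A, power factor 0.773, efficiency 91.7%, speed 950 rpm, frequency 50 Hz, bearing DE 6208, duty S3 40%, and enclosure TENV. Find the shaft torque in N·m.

602 N·m

P_in = √3·V·I·cosφ = 1.732 × 400 × 122 × 0.773 = 65335 W
P_out = η·P_in = 0.917 × 65335 = 59912 W
n = 950 rpm
ω = 2π×950/60 = 99.48 rad/s
τ = P_out/ω = 59912/99.48 = 602 N·m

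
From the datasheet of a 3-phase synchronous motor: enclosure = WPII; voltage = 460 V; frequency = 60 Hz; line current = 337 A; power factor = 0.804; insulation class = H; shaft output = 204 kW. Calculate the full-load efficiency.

94.5 %

P_out = 204 kW = 204000 W
P_in = √3·V_L·I_L·cosφ = 1.732 × 460 × 337 × 0.804 = 215870 W
η = P_out / P_in = 204000 / 215870 = 0.945 = 94.5%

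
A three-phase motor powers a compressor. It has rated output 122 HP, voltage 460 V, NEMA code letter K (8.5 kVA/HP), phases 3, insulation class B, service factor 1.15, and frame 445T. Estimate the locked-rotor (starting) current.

1300 A

S_LR = 8.5 × 122 = 1037 kVA
I_LR = S_LR/(√3·V_L) = 1037000/(1.732×460) = 1300 A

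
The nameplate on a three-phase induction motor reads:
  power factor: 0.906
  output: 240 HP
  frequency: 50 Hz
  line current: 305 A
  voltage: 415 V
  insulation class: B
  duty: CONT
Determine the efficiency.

P_out = 240 × 746 = 179040 W
P_in = √3·V_L·I_L·cosφ = 1.732 × 415 × 305 × 0.906 = 198620 W
η = P_out / P_in = 179040 / 198620 = 0.901 = 90.1%

90.1 %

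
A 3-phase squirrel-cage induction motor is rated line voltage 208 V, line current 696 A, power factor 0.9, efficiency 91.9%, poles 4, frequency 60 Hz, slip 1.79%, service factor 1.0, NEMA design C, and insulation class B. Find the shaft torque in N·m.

1120 N·m

P_in = √3·V·I·cosφ = 1.732 × 208 × 696 × 0.9 = 225664 W
P_out = η·P_in = 0.919 × 225664 = 207385 W
n_s = 120×60/4 = 1800 rpm; n = 1800×(1−0.0179) = 1768 rpm
ω = 2π×1768/60 = 185.1 rad/s
τ = P_out/ω = 207385/185.1 = 1120 N·m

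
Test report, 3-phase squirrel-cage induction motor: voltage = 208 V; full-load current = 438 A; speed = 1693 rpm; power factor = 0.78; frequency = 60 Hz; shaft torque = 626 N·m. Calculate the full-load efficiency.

90.2 %

ω = 2π × 1693/60 = 177.3 rad/s; P_out = τω = 626 × 177.3 = 110990 W
P_in = √3·V_L·I_L·cosφ = 1.732 × 208 × 438 × 0.78 = 123078 W
η = P_out / P_in = 110990 / 123078 = 0.902 = 90.2%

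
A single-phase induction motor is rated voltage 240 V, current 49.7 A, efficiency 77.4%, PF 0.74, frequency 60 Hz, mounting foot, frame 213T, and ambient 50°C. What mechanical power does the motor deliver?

P_in = V·I·cosφ = 240 × 49.7 × 0.74 = 8827 W
P_out = η·P_in = 0.774 × 8827 = 6832 W

6.83 kW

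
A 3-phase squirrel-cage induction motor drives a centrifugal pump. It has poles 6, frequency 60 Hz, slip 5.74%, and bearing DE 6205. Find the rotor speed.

n_s = 120f/p = 120×60/6 = 1200 rpm
n = n_s(1 − s) = 1200 × (1 − 0.0574) = 1131 rpm

1131 rpm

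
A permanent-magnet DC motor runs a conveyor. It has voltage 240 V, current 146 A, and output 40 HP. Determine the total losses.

5.2 kW

P_in = V·I = 240×146 = 35040 W
P_out = 40×746 = 29840 W
Losses = P_in − P_out = 35040 − 29840 = 5200 W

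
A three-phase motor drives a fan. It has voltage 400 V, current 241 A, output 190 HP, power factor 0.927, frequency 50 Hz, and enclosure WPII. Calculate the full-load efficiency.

91.6 %

P_out = 190 × 746 = 141740 W
P_in = √3·V_L·I_L·cosφ = 1.732 × 400 × 241 × 0.927 = 154776 W
η = P_out / P_in = 141740 / 154776 = 0.916 = 91.6%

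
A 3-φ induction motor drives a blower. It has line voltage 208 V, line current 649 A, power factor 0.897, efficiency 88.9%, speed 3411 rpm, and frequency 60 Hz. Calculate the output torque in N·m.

P_in = √3·V·I·cosφ = 1.732 × 208 × 649 × 0.897 = 209724 W
P_out = η·P_in = 0.889 × 209724 = 186445 W
n = 3411 rpm
ω = 2π×3411/60 = 357.2 rad/s
τ = P_out/ω = 186445/357.2 = 522 N·m

522 N·m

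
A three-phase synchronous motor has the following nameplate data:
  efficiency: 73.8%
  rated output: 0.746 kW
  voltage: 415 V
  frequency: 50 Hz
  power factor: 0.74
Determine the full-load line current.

1.9 A

P_out = 0.746 kW = 746 W
P_in = P_out / η = 746 / 0.738 = 1011 W
I_L = P_in / (√3·V_L·cosφ) = 1011 / (1.732 × 415 × 0.74) = 1.9 A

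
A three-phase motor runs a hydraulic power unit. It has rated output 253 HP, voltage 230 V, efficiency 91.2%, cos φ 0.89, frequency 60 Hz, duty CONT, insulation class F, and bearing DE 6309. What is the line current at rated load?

584 A

P_out = 253 × 746 = 188738 W
P_in = P_out / η = 188738 / 0.912 = 206950 W
I_L = P_in / (√3·V_L·cosφ) = 206950 / (1.732 × 230 × 0.89) = 584 A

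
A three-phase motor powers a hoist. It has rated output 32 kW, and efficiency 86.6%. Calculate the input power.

P_out = 32000 W
P_in = P_out/η = 32000/0.866 = 36952 W = 37 kW

37 kW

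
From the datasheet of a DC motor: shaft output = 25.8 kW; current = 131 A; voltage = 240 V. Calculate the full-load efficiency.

82.1 %

P_out = 25.8 kW = 25800 W
P_in = V·I = 240 × 131 = 31440 W
η = P_out / P_in = 25800 / 31440 = 0.821 = 82.1%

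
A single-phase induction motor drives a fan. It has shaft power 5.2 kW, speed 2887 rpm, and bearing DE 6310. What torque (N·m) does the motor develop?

ω = 2π × 2887/60 = 302.3 rad/s
τ = P/ω = 5200/302.3 = 17.2 N·m

17.2 N·m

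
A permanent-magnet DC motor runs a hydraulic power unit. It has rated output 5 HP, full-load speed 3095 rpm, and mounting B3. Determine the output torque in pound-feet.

8.49 lb·ft

P_out = 5 × 746 = 3730 W
ω = 2π × 3095/60 = 324.1 rad/s
τ = P_out/ω = 3730/324.1 = 11.51 N·m
In lb·ft: 11.51/1.356 = 8.49 lb·ft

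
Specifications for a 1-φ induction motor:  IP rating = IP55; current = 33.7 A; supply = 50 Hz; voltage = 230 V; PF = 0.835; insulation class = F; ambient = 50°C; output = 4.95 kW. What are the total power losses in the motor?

1520 W

P_in = V·I·cosφ = 230×33.7×0.835 = 6472 W
P_out = 4950 W
Losses = P_in − P_out = 6472 − 4950 = 1522 W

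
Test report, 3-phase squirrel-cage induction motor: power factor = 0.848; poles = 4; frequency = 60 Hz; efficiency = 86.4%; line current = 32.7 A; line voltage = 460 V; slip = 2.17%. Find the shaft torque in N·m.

P_in = √3·V·I·cosφ = 1.732 × 460 × 32.7 × 0.848 = 22093 W
P_out = η·P_in = 0.864 × 22093 = 19088 W
n_s = 120×60/4 = 1800 rpm; n = 1800×(1−0.0217) = 1761 rpm
ω = 2π×1761/60 = 184.4 rad/s
τ = P_out/ω = 19088/184.4 = 104 N·m

104 N·m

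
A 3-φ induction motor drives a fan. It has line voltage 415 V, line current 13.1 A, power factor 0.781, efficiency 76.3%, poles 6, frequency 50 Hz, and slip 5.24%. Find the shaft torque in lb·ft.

P_in = √3·V·I·cosφ = 1.732 × 415 × 13.1 × 0.781 = 7354 W
P_out = η·P_in = 0.763 × 7354 = 5611 W
n_s = 120×50/6 = 1000 rpm; n = 1000×(1−0.0524) = 948 rpm
ω = 2π×948/60 = 99.27 rad/s
τ = P_out/ω = 5611/99.27 = 56.52 N·m
In lb·ft: 56.52/1.356 = 41.7 lb·ft

41.7 lb·ft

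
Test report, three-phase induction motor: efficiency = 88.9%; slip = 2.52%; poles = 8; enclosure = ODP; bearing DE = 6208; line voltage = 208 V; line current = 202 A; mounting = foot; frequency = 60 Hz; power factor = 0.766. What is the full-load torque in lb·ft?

P_in = √3·V·I·cosφ = 1.732 × 208 × 202 × 0.766 = 55743 W
P_out = η·P_in = 0.889 × 55743 = 49556 W
n_s = 120×60/8 = 900 rpm; n = 900×(1−0.0252) = 877 rpm
ω = 2π×877/60 = 91.84 rad/s
τ = P_out/ω = 49556/91.84 = 539.6 N·m
In lb·ft: 539.6/1.356 = 398 lb·ft

398 lb·ft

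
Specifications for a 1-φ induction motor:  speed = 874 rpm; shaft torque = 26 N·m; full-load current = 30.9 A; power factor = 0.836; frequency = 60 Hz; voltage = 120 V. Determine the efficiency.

76.8 %

ω = 2π × 874/60 = 91.53 rad/s; P_out = τω = 26 × 91.53 = 2380 W
P_in = V·I·cosφ = 120 × 30.9 × 0.836 = 3100 W
η = P_out / P_in = 2380 / 3100 = 0.768 = 76.8%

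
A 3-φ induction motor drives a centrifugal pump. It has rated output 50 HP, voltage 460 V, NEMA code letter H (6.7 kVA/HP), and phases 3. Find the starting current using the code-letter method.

S_LR = 6.7 × 50 = 335 kVA
I_LR = S_LR/(√3·V_L) = 335000/(1.732×460) = 420 A

420 A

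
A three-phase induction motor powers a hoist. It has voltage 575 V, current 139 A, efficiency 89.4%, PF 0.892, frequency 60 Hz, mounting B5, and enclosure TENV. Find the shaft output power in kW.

110 kW

P_in = √3·V·I·cosφ = 1.732 × 575 × 139 × 0.892 = 123480 W
P_out = η·P_in = 0.894 × 123480 = 110391 W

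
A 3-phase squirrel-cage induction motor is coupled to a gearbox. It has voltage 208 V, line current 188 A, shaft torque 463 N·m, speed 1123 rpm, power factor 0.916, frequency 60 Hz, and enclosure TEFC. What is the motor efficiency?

ω = 2π × 1123/60 = 117.6 rad/s; P_out = τω = 463 × 117.6 = 54449 W
P_in = √3·V_L·I_L·cosφ = 1.732 × 208 × 188 × 0.916 = 62039 W
η = P_out / P_in = 54449 / 62039 = 0.878 = 87.8%

87.8 %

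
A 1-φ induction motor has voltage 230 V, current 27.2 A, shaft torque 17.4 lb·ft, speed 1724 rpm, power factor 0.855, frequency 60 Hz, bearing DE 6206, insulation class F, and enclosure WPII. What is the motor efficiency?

τ = 17.4 lb·ft × 1.356 = 23.59 N·m
ω = 2π × 1724/60 = 180.5 rad/s; P_out = τω = 23.59 × 180.5 = 4258 W
P_in = V·I·cosφ = 230 × 27.2 × 0.855 = 5349 W
η = P_out / P_in = 4258 / 5349 = 0.796 = 79.6%

79.6 %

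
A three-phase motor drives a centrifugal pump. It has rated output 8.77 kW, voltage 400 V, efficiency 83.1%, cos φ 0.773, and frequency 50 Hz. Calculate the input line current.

19.7 A

P_out = 8.77 kW = 8770 W
P_in = P_out / η = 8770 / 0.831 = 10554 W
I_L = P_in / (√3·V_L·cosφ) = 10554 / (1.732 × 400 × 0.773) = 19.7 A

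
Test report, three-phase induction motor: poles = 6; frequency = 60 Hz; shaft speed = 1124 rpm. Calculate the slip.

n_s = 120f/p = 120×60/6 = 1200 rpm
s = (n_s − n)/n_s = (1200 − 1124)/1200 = 0.0633

6.33 %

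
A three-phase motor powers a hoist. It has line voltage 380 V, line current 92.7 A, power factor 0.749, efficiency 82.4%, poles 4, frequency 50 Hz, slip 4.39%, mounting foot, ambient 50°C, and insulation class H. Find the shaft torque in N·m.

P_in = √3·V·I·cosφ = 1.732 × 380 × 92.7 × 0.749 = 45698 W
P_out = η·P_in = 0.824 × 45698 = 37655 W
n_s = 120×50/4 = 1500 rpm; n = 1500×(1−0.0439) = 1434 rpm
ω = 2π×1434/60 = 150.2 rad/s
τ = P_out/ω = 37655/150.2 = 251 N·m

251 N·m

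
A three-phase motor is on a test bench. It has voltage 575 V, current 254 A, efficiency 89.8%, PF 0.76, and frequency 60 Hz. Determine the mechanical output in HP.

231 HP

P_in = √3·V·I·cosφ = 1.732 × 575 × 254 × 0.76 = 192249 W
P_out = η·P_in = 0.898 × 192249 = 172640 W
= 172640/746 = 231 HP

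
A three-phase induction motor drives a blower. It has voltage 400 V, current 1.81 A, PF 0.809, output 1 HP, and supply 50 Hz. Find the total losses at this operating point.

P_in = √3·V·I·cosφ = 1.732×400×1.81×0.809 = 1014 W
P_out = 1×746 = 746 W
Losses = P_in − P_out = 1014 − 746 = 268 W

268 W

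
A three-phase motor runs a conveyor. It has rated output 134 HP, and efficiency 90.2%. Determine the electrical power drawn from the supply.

111 kW

P_out = 134 × 746 = 99964 W
P_in = P_out/η = 99964/0.902 = 110825 W = 111 kW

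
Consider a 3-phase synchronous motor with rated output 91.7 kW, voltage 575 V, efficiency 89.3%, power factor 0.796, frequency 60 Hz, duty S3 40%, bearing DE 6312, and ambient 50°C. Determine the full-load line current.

P_out = 91.7 kW = 91700 W
P_in = P_out / η = 91700 / 0.893 = 102688 W
I_L = P_in / (√3·V_L·cosφ) = 102688 / (1.732 × 575 × 0.796) = 130 A

130 A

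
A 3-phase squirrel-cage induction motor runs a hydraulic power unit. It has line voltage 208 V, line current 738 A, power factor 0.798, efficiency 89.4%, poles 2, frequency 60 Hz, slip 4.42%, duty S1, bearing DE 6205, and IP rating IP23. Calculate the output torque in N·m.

P_in = √3·V·I·cosφ = 1.732 × 208 × 738 × 0.798 = 212163 W
P_out = η·P_in = 0.894 × 212163 = 189674 W
n_s = 120×60/2 = 3600 rpm; n = 3600×(1−0.0442) = 3441 rpm
ω = 2π×3441/60 = 360.3 rad/s
τ = P_out/ω = 189674/360.3 = 526 N·m

526 N·m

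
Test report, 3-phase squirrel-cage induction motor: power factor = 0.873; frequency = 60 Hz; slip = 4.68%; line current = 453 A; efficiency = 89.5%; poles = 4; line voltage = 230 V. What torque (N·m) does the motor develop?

785 N·m

P_in = √3·V·I·cosφ = 1.732 × 230 × 453 × 0.873 = 157539 W
P_out = η·P_in = 0.895 × 157539 = 140997 W
n_s = 120×60/4 = 1800 rpm; n = 1800×(1−0.0468) = 1716 rpm
ω = 2π×1716/60 = 179.7 rad/s
τ = P_out/ω = 140997/179.7 = 785 N·m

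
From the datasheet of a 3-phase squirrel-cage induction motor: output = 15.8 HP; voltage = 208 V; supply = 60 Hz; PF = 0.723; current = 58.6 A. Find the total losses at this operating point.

P_in = √3·V·I·cosφ = 1.732×208×58.6×0.723 = 15263 W
P_out = 15.8×746 = 11787 W
Losses = P_in − P_out = 15263 − 11787 = 3476 W

3480 W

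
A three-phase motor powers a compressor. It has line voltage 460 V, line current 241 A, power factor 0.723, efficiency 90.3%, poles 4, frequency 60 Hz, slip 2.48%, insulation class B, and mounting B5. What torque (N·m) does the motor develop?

682 N·m

P_in = √3·V·I·cosφ = 1.732 × 460 × 241 × 0.723 = 138823 W
P_out = η·P_in = 0.903 × 138823 = 125357 W
n_s = 120×60/4 = 1800 rpm; n = 1800×(1−0.0248) = 1755 rpm
ω = 2π×1755/60 = 183.8 rad/s
τ = P_out/ω = 125357/183.8 = 682 N·m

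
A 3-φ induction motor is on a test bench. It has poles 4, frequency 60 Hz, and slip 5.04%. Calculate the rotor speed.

1709 rpm

n_s = 120f/p = 120×60/4 = 1800 rpm
n = n_s(1 − s) = 1800 × (1 − 0.0504) = 1709 rpm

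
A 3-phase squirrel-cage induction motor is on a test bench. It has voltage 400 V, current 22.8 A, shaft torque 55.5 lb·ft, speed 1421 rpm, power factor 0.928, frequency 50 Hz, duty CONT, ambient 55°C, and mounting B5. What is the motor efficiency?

76.4 %

τ = 55.5 lb·ft × 1.356 = 75.26 N·m
ω = 2π × 1421/60 = 148.8 rad/s; P_out = τω = 75.26 × 148.8 = 11199 W
P_in = √3·V_L·I_L·cosφ = 1.732 × 400 × 22.8 × 0.928 = 14659 W
η = P_out / P_in = 11199 / 14659 = 0.764 = 76.4%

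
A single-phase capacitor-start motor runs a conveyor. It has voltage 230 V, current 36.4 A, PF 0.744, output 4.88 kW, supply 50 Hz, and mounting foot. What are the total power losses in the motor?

1350 W

P_in = V·I·cosφ = 230×36.4×0.744 = 6229 W
P_out = 4880 W
Losses = P_in − P_out = 6229 − 4880 = 1349 W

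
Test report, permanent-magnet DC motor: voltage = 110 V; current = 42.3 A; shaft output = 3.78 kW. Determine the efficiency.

P_out = 3.78 kW = 3780 W
P_in = V·I = 110 × 42.3 = 4653 W
η = P_out / P_in = 3780 / 4653 = 0.812 = 81.2%

81.2 %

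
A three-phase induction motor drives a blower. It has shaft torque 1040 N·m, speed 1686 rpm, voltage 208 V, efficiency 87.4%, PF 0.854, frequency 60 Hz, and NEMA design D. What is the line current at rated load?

ω = 2π×1686/60 = 176.6 rad/s; P_out = τω = 1040 × 176.6 = 183664 W
P_in = P_out / η = 183664 / 0.874 = 210142 W
I_L = P_in / (√3·V_L·cosφ) = 210142 / (1.732 × 208 × 0.854) = 683 A

683 A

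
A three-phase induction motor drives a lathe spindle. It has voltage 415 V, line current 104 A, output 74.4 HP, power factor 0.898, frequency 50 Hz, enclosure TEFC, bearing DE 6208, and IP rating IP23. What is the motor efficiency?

82.7 %

P_out = 74.4 × 746 = 55502 W
P_in = √3·V_L·I_L·cosφ = 1.732 × 415 × 104 × 0.898 = 67128 W
η = P_out / P_in = 55502 / 67128 = 0.827 = 82.7%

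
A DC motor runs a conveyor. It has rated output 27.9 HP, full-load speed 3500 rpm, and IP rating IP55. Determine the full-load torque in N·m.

P_out = 27.9 × 746 = 20813 W
ω = 2π × 3500/60 = 366.5 rad/s
τ = P_out/ω = 20813/366.5 = 56.8 N·m

56.8 N·m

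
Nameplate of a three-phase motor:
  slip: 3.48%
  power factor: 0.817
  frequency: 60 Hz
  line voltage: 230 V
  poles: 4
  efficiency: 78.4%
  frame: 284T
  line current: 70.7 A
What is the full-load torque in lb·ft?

73.1 lb·ft

P_in = √3·V·I·cosφ = 1.732 × 230 × 70.7 × 0.817 = 23010 W
P_out = η·P_in = 0.784 × 23010 = 18040 W
n_s = 120×60/4 = 1800 rpm; n = 1800×(1−0.0348) = 1737 rpm
ω = 2π×1737/60 = 181.9 rad/s
τ = P_out/ω = 18040/181.9 = 99.18 N·m
In lb·ft: 99.18/1.356 = 73.1 lb·ft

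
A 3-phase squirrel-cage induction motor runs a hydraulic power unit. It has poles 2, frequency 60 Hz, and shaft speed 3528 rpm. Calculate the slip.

2.00 %

n_s = 120f/p = 120×60/2 = 3600 rpm
s = (n_s − n)/n_s = (3600 − 3528)/3600 = 0.0200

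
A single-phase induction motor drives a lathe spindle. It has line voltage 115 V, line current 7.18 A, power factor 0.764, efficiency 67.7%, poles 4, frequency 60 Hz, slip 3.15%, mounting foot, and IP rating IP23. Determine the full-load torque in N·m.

2.34 N·m

P_in = V·I·cosφ = 115 × 7.18 × 0.764 = 631 W
P_out = η·P_in = 0.677 × 631 = 427 W
n_s = 120×60/4 = 1800 rpm; n = 1800×(1−0.0315) = 1743 rpm
ω = 2π×1743/60 = 182.5 rad/s
τ = P_out/ω = 427/182.5 = 2.34 N·m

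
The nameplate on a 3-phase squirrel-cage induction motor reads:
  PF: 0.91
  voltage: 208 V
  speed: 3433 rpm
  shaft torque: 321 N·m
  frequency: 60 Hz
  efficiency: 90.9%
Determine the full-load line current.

387 A

ω = 2π×3433/60 = 359.5 rad/s; P_out = τω = 321 × 359.5 = 115400 W
P_in = P_out / η = 115400 / 0.909 = 126953 W
I_L = P_in / (√3·V_L·cosφ) = 126953 / (1.732 × 208 × 0.91) = 387 A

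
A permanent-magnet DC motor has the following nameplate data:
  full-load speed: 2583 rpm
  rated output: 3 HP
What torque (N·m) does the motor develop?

P_out = 3 × 746 = 2238 W
ω = 2π × 2583/60 = 270.5 rad/s
τ = P_out/ω = 2238/270.5 = 8.27 N·m

8.27 N·m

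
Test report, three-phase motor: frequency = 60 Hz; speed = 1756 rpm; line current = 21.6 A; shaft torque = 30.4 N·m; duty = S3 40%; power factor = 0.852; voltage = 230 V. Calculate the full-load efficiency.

76.3 %

ω = 2π × 1756/60 = 183.9 rad/s; P_out = τω = 30.4 × 183.9 = 5591 W
P_in = √3·V_L·I_L·cosφ = 1.732 × 230 × 21.6 × 0.852 = 7331 W
η = P_out / P_in = 5591 / 7331 = 0.763 = 76.3%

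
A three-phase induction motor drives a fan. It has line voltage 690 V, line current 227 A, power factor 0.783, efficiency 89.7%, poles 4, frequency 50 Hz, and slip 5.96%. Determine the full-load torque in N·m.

1290 N·m

P_in = √3·V·I·cosφ = 1.732 × 690 × 227 × 0.783 = 212415 W
P_out = η·P_in = 0.897 × 212415 = 190536 W
n_s = 120×50/4 = 1500 rpm; n = 1500×(1−0.0596) = 1411 rpm
ω = 2π×1411/60 = 147.8 rad/s
τ = P_out/ω = 190536/147.8 = 1290 N·m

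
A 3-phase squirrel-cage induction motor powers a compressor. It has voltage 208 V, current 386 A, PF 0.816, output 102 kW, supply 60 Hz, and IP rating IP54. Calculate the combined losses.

P_in = √3·V·I·cosφ = 1.732×208×386×0.816 = 113472 W
P_out = 102000 W
Losses = P_in − P_out = 113472 − 102000 = 11472 W

11.5 kW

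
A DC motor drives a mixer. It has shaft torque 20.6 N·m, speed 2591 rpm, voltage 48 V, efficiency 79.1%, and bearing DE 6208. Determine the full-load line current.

ω = 2π×2591/60 = 271.3 rad/s; P_out = τω = 20.6 × 271.3 = 5589 W
P_in = P_out / η = 5589 / 0.791 = 7066 W
I = P_in / V = 7066 / 48 = 147 A

147 A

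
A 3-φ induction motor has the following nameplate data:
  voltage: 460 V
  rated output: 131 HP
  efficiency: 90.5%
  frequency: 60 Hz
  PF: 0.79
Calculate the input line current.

P_out = 131 × 746 = 97726 W
P_in = P_out / η = 97726 / 0.905 = 107985 W
I_L = P_in / (√3·V_L·cosφ) = 107985 / (1.732 × 460 × 0.79) = 172 A

172 A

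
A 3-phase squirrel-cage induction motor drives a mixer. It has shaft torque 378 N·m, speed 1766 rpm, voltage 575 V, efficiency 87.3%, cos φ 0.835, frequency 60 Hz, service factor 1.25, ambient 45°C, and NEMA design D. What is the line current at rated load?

96.3 A

ω = 2π×1766/60 = 184.9 rad/s; P_out = τω = 378 × 184.9 = 69892 W
P_in = P_out / η = 69892 / 0.873 = 80060 W
I_L = P_in / (√3·V_L·cosφ) = 80060 / (1.732 × 575 × 0.835) = 96.3 A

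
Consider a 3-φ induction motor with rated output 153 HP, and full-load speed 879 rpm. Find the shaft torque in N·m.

P_out = 153 × 746 = 114138 W
ω = 2π × 879/60 = 92.05 rad/s
τ = P_out/ω = 114138/92.05 = 1240 N·m

1240 N·m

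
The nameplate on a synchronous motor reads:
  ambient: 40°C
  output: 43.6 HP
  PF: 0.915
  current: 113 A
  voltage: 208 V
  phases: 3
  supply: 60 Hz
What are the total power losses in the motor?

4720 W

P_in = √3·V·I·cosφ = 1.732×208×113×0.915 = 37249 W
P_out = 43.6×746 = 32526 W
Losses = P_in − P_out = 37249 − 32526 = 4723 W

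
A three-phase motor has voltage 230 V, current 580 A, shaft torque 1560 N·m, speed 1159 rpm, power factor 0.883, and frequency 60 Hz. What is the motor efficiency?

92.8 %

ω = 2π × 1159/60 = 121.4 rad/s; P_out = τω = 1560 × 121.4 = 189384 W
P_in = √3·V_L·I_L·cosφ = 1.732 × 230 × 580 × 0.883 = 204016 W
η = P_out / P_in = 189384 / 204016 = 0.928 = 92.8%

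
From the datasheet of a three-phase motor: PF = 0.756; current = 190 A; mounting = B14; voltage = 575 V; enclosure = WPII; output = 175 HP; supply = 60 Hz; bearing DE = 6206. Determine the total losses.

P_in = √3·V·I·cosφ = 1.732×575×190×0.756 = 143051 W
P_out = 175×746 = 130550 W
Losses = P_in − P_out = 143051 − 130550 = 12501 W

12500 W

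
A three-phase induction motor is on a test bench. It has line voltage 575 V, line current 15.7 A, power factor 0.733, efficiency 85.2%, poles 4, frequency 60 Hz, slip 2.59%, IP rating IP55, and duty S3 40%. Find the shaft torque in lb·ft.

P_in = √3·V·I·cosφ = 1.732 × 575 × 15.7 × 0.733 = 11461 W
P_out = η·P_in = 0.852 × 11461 = 9765 W
n_s = 120×60/4 = 1800 rpm; n = 1800×(1−0.0259) = 1753 rpm
ω = 2π×1753/60 = 183.6 rad/s
τ = P_out/ω = 9765/183.6 = 53.19 N·m
In lb·ft: 53.19/1.356 = 39.2 lb·ft

39.2 lb·ft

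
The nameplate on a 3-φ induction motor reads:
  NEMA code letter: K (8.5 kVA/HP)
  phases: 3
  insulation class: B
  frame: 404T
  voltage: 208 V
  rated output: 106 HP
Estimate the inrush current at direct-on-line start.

2500 A

S_LR = 8.5 × 106 = 901 kVA
I_LR = S_LR/(√3·V_L) = 901000/(1.732×208) = 2500 A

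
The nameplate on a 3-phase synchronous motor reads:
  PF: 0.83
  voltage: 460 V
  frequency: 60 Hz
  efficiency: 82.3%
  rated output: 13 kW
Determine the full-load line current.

P_out = 13 kW = 13000 W
P_in = P_out / η = 13000 / 0.823 = 15796 W
I_L = P_in / (√3·V_L·cosφ) = 15796 / (1.732 × 460 × 0.83) = 23.9 A

23.9 A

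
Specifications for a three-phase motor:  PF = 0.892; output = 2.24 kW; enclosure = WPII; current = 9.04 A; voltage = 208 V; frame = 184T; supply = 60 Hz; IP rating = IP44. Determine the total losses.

P_in = √3·V·I·cosφ = 1.732×208×9.04×0.892 = 2905 W
P_out = 2240 W
Losses = P_in − P_out = 2905 − 2240 = 665 W

665 W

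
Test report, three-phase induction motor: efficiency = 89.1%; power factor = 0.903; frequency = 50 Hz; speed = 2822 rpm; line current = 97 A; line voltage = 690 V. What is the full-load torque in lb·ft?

P_in = √3·V·I·cosφ = 1.732 × 690 × 97 × 0.903 = 104678 W
P_out = η·P_in = 0.891 × 104678 = 93268 W
n = 2822 rpm
ω = 2π×2822/60 = 295.5 rad/s
τ = P_out/ω = 93268/295.5 = 315.6 N·m
In lb·ft: 315.6/1.356 = 233 lb·ft

233 lb·ft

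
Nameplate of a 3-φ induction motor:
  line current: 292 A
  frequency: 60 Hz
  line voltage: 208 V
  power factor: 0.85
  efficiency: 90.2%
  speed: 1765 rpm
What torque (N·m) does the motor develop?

P_in = √3·V·I·cosφ = 1.732 × 208 × 292 × 0.85 = 89416 W
P_out = η·P_in = 0.902 × 89416 = 80653 W
n = 1765 rpm
ω = 2π×1765/60 = 184.8 rad/s
τ = P_out/ω = 80653/184.8 = 436 N·m

436 N·m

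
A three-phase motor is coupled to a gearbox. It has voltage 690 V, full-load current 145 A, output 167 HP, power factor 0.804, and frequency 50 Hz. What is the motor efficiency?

89.4 %

P_out = 167 × 746 = 124582 W
P_in = √3·V_L·I_L·cosφ = 1.732 × 690 × 145 × 0.804 = 139322 W
η = P_out / P_in = 124582 / 139322 = 0.894 = 89.4%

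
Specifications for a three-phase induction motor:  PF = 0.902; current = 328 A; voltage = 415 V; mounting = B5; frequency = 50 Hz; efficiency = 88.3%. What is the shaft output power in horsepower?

252 HP

P_in = √3·V·I·cosφ = 1.732 × 415 × 328 × 0.902 = 212655 W
P_out = η·P_in = 0.883 × 212655 = 187774 W
= 187774/746 = 252 HP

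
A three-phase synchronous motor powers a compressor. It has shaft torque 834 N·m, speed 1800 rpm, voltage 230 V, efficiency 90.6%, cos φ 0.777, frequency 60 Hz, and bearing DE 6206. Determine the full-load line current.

ω = 2π×1800/60 = 188.5 rad/s; P_out = τω = 834 × 188.5 = 157209 W
P_in = P_out / η = 157209 / 0.906 = 173520 W
I_L = P_in / (√3·V_L·cosφ) = 173520 / (1.732 × 230 × 0.777) = 561 A

561 A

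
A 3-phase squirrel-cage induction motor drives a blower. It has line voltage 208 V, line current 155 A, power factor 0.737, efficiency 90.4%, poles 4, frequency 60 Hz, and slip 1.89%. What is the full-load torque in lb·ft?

P_in = √3·V·I·cosφ = 1.732 × 208 × 155 × 0.737 = 41154 W
P_out = η·P_in = 0.904 × 41154 = 37203 W
n_s = 120×60/4 = 1800 rpm; n = 1800×(1−0.0189) = 1766 rpm
ω = 2π×1766/60 = 184.9 rad/s
τ = P_out/ω = 37203/184.9 = 201.2 N·m
In lb·ft: 201.2/1.356 = 148 lb·ft

148 lb·ft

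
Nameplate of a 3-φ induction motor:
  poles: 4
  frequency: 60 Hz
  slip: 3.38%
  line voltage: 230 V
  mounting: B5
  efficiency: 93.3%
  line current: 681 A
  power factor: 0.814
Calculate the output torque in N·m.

1130 N·m

P_in = √3·V·I·cosφ = 1.732 × 230 × 681 × 0.814 = 220824 W
P_out = η·P_in = 0.933 × 220824 = 206029 W
n_s = 120×60/4 = 1800 rpm; n = 1800×(1−0.0338) = 1739 rpm
ω = 2π×1739/60 = 182.1 rad/s
τ = P_out/ω = 206029/182.1 = 1130 N·m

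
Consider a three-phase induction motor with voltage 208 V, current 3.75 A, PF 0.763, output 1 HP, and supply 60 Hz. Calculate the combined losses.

P_in = √3·V·I·cosφ = 1.732×208×3.75×0.763 = 1031 W
P_out = 1×746 = 746 W
Losses = P_in − P_out = 1031 − 746 = 285 W

285 W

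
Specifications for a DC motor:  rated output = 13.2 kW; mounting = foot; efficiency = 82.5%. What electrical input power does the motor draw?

P_out = 13200 W
P_in = P_out/η = 13200/0.825 = 16000 W = 16 kW

16 kW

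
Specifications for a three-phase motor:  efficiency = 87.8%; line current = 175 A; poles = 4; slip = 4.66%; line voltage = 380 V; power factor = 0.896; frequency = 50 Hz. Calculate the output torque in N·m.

605 N·m

P_in = √3·V·I·cosφ = 1.732 × 380 × 175 × 0.896 = 103199 W
P_out = η·P_in = 0.878 × 103199 = 90609 W
n_s = 120×50/4 = 1500 rpm; n = 1500×(1−0.0466) = 1430 rpm
ω = 2π×1430/60 = 149.7 rad/s
τ = P_out/ω = 90609/149.7 = 605 N·m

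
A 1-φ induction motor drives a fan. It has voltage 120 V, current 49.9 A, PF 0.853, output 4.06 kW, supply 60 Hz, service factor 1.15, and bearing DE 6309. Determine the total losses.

P_in = V·I·cosφ = 120×49.9×0.853 = 5108 W
P_out = 4060 W
Losses = P_in − P_out = 5108 − 4060 = 1048 W

1.05 kW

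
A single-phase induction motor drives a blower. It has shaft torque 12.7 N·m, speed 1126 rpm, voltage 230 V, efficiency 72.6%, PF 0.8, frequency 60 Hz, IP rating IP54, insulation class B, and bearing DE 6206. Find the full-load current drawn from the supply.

11.2 A

ω = 2π×1126/60 = 117.9 rad/s; P_out = τω = 12.7 × 117.9 = 1497 W
P_in = P_out / η = 1497 / 0.726 = 2062 W
I = P_in / (V·cosφ) = 2062 / (230 × 0.8) = 11.2 A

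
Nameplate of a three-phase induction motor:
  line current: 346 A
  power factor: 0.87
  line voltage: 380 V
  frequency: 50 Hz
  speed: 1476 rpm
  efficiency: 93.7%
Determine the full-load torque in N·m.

P_in = √3·V·I·cosφ = 1.732 × 380 × 346 × 0.87 = 198119 W
P_out = η·P_in = 0.937 × 198119 = 185638 W
n = 1476 rpm
ω = 2π×1476/60 = 154.6 rad/s
τ = P_out/ω = 185638/154.6 = 1200 N·m

1200 N·m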